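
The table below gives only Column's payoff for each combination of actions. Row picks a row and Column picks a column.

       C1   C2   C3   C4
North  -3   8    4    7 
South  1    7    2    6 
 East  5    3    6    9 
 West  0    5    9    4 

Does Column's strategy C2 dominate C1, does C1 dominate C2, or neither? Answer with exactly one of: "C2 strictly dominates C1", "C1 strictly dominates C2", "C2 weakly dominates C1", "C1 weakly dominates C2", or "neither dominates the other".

neither dominates the other

C2's payoffs vs C1's, by Row's action — North: 8>-3, South: 7>1, East: 3<5, West: 5>0.
C2 does better at North, South, West but worse at East; neither strategy dominates the other.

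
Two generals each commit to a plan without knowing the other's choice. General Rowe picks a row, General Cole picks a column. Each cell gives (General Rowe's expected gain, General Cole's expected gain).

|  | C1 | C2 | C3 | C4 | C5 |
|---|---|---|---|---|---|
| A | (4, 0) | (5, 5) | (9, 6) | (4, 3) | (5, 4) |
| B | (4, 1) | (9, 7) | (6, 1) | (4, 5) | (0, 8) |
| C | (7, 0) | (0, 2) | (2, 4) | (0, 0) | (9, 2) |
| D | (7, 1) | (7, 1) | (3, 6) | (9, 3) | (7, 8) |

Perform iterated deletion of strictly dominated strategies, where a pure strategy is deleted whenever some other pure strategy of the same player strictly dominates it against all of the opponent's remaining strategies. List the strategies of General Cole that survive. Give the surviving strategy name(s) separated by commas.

For General Cole, C5 strictly dominates C1 on the remaining rows (A: 4>0, B: 8>1, C: 2>0, D: 8>1); eliminate C1.
General Cole's strategy C4 is strictly dominated by C5 (A: 4>3, B: 8>5, C: 2>0, D: 8>3) and is removed.
Among the remaining strategies, none is strictly dominated by another pure strategy of the same player, so the elimination stops.
Surviving strategies — General Rowe: {A, B, C, D}; General Cole: {C2, C3, C5}.

C2, C3, C5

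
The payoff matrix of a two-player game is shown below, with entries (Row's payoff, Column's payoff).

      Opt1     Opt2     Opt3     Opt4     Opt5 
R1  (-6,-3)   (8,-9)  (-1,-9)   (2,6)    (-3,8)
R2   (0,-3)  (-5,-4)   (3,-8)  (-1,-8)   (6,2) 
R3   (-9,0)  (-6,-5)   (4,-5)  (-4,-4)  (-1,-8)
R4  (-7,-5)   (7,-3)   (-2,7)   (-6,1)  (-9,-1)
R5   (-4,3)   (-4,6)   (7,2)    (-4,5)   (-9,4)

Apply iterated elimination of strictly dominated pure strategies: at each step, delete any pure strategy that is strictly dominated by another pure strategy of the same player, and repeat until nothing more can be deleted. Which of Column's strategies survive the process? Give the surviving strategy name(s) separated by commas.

For Row, R1 strictly dominates R4 on the remaining columns (Opt1: -6>-7, Opt2: 8>7, Opt3: -1>-2, Opt4: 2>-6, Opt5: -3>-9); eliminate R4.
Column Opt3 is eliminated: Opt1 beats it against every remaining row (R1: -3>-9, R2: -3>-8, R3: 0>-5, R5: 3>2).
For Row, R2 strictly dominates R3 on the remaining columns (Opt1: 0>-9, Opt2: -5>-6, Opt4: -1>-4, Opt5: 6>-1); eliminate R3.
For Column, Opt5 strictly dominates Opt1 on the remaining rows (R1: 8>-3, R2: 2>-3, R5: 4>3); eliminate Opt1.
Row's strategy R5 is strictly dominated by R1 (Opt2: 8>-4, Opt4: 2>-4, Opt5: -3>-9) and is removed.
For Column, Opt5 strictly dominates Opt2 on the remaining rows (R1: 8>-9, R2: 2>-4); eliminate Opt2.
Column Opt4 is eliminated: Opt5 beats it against every remaining row (R1: 8>6, R2: 2>-8).
Row's strategy R1 is strictly dominated by R2 (Opt5: 6>-3) and is removed.
Among the remaining strategies, none is strictly dominated by another pure strategy of the same player, so the elimination stops.
Surviving strategies — Row: {R2}; Column: {Opt5}.

Opt5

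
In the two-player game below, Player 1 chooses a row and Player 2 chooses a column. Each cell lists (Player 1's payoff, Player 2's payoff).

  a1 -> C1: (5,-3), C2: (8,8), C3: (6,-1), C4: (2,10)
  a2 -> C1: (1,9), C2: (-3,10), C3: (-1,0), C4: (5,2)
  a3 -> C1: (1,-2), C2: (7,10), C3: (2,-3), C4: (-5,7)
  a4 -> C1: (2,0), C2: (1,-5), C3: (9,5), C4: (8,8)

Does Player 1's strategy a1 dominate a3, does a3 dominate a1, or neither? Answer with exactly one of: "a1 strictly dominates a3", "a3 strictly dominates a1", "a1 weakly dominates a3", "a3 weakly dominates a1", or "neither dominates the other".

a1 strictly dominates a3

a1's payoffs vs a3's, by Player 2's action — C1: 5>1, C2: 8>7, C3: 6>2, C4: 2>-5.
a1 gives a strictly higher payoff against every action of Player 2, so a1 strictly dominates a3.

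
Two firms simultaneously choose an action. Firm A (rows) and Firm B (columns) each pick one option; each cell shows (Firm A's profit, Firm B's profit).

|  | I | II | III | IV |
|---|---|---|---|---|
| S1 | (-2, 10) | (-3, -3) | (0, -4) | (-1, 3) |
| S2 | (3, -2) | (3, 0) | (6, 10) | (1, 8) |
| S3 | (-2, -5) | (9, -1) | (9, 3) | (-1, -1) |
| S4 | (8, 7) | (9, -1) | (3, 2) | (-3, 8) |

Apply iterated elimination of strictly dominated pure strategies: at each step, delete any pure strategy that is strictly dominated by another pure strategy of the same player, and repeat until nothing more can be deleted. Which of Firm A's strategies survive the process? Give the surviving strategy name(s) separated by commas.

S3

For Firm A, S2 strictly dominates S1 on the remaining columns (I: 3>-2, II: 3>-3, III: 6>0, IV: 1>-1); eliminate S1.
Firm B's strategy I is strictly dominated by IV (S2: 8>-2, S3: -1>-5, S4: 8>7) and is removed.
For Firm B, III strictly dominates II on the remaining rows (S2: 10>0, S3: 3>-1, S4: 2>-1); eliminate II.
Row S4 is eliminated: S2 beats it against every remaining column (III: 6>3, IV: 1>-3).
Column IV is eliminated: III beats it against every remaining row (S2: 10>8, S3: 3>-1).
Firm A's strategy S2 is strictly dominated by S3 (III: 9>6) and is removed.
Among the remaining strategies, none is strictly dominated by another pure strategy of the same player, so the elimination stops.
Surviving strategies — Firm A: {S3}; Firm B: {III}.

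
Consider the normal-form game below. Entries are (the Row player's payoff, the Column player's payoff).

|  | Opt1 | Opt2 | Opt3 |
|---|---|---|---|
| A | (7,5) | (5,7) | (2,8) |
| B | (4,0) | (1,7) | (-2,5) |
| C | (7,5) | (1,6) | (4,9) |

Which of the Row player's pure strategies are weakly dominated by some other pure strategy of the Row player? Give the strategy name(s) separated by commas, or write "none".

A: no other strategy beats it everywhere (B at Opt1 (7>4); C at Opt2 (5>1)).
B: dominated, since A does at least as well everywhere (Opt1: 7>4, Opt2: 5>1, Opt3: 2>-2).
C: no other strategy beats it everywhere (A at Opt3 (4>2); B at Opt1 (7>4)).

B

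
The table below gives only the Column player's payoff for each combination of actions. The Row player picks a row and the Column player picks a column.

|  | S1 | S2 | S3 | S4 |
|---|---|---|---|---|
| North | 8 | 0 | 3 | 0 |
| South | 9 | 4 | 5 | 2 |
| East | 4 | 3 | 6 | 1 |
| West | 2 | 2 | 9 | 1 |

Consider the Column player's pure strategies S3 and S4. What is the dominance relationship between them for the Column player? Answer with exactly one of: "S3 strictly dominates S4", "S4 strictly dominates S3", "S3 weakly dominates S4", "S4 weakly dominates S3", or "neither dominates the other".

S3 strictly dominates S4

S3's payoffs vs S4's, by the Row player's action — North: 3>0, South: 5>2, East: 6>1, West: 9>1.
Every comparison favours S3, so S3 strictly dominates S4.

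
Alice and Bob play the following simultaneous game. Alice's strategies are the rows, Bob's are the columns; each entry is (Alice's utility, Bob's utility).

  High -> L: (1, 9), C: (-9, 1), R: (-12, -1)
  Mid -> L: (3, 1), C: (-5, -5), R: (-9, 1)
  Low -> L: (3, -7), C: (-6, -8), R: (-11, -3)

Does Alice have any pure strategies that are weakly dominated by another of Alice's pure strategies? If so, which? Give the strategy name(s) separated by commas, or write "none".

High, Low

High is weakly dominated by Mid (L: 3>1, C: -5>-9, R: -9>-12).
Nothing dominates Mid: High at L (3>1); Low at C (-5>-6).
Low is weakly dominated by Mid (L: 3=3, C: -5>-6, R: -9>-11).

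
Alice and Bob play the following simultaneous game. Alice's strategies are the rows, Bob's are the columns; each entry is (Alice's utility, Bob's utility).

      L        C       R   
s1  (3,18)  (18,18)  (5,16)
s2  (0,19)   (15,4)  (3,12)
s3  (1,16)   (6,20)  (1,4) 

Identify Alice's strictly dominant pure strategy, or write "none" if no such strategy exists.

s1 vs s2: L: 3>0, C: 18>15, R: 5>3.
s1 vs s3: L: 3>1, C: 18>6, R: 5>1.
s1 strictly beats every other strategy against every opponent action, so it is strictly dominant.

s1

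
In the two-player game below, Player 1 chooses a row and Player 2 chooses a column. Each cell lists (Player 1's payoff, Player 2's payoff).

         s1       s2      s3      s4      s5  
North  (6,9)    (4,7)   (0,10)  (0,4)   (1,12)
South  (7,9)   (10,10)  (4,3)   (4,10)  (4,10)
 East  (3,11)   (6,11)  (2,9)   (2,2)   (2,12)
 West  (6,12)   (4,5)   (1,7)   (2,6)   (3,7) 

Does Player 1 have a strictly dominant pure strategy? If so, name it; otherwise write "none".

South vs North: s1: 7>6, s2: 10>4, s3: 4>0, s4: 4>0, s5: 4>1.
South vs East: s1: 7>3, s2: 10>6, s3: 4>2, s4: 4>2, s5: 4>2.
South vs West: s1: 7>6, s2: 10>4, s3: 4>1, s4: 4>2, s5: 4>3.
South strictly beats every other strategy against every opponent action, so it is strictly dominant.

South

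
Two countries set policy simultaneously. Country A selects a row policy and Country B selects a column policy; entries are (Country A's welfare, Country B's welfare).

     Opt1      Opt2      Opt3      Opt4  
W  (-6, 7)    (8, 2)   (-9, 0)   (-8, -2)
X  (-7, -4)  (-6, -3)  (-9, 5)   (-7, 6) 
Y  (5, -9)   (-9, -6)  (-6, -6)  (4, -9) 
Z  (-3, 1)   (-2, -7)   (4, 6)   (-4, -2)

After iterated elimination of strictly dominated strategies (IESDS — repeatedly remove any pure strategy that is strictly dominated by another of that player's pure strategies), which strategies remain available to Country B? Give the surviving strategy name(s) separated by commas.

For Country A, Z strictly dominates X on the remaining columns (Opt1: -3>-7, Opt2: -2>-6, Opt3: 4>-9, Opt4: -4>-7); eliminate X.
For Country B, Opt3 strictly dominates Opt4 on the remaining rows (W: 0>-2, Y: -6>-9, Z: 6>-2); eliminate Opt4.
Among the remaining strategies, none is strictly dominated by another pure strategy of the same player, so the elimination stops.
Surviving strategies — Country A: {W, Y, Z}; Country B: {Opt1, Opt2, Opt3}.

Opt1, Opt2, Opt3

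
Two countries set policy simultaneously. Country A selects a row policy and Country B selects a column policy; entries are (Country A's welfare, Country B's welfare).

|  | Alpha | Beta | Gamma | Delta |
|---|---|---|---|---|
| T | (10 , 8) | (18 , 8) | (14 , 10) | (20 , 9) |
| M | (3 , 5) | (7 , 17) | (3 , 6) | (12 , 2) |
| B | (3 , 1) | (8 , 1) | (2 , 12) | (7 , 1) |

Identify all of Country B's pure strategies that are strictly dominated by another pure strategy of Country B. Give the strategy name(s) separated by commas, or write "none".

Alpha: dominated, since Gamma does at least as well everywhere (T: 10>8, M: 6>5, B: 12>1).
Beta: no other strategy beats it everywhere (Alpha at T (8=8); Gamma at M (17>6); Delta at M (17>2)).
Gamma is not dominated — it holds its own against Alpha at T (10>8); Beta at T (10>8); Delta at T (10>9).
Gamma strictly dominates Delta — T: 10>9, M: 6>2, B: 12>1.

Alpha, Delta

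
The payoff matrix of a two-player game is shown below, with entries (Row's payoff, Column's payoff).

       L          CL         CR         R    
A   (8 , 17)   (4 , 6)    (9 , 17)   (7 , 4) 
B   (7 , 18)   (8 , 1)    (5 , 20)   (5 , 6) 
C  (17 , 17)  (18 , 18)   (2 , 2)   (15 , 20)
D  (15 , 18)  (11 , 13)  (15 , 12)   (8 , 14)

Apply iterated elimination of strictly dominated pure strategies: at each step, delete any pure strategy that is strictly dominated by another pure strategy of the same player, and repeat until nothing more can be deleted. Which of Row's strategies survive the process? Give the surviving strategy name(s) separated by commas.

Row A is eliminated: D beats it against every remaining column (L: 15>8, CL: 11>4, CR: 15>9, R: 8>7).
For Row, D strictly dominates B on the remaining columns (L: 15>7, CL: 11>8, CR: 15>5, R: 8>5); eliminate B.
Column CL is eliminated: R beats it against every remaining row (C: 20>18, D: 14>13).
For Column, L strictly dominates CR on the remaining rows (C: 17>2, D: 18>12); eliminate CR.
For Row, C strictly dominates D on the remaining columns (L: 17>15, R: 15>8); eliminate D.
Column L is eliminated: R beats it against every remaining row (C: 20>17).
Among the remaining strategies, none is strictly dominated by another pure strategy of the same player, so the elimination stops.
Surviving strategies — Row: {C}; Column: {R}.

C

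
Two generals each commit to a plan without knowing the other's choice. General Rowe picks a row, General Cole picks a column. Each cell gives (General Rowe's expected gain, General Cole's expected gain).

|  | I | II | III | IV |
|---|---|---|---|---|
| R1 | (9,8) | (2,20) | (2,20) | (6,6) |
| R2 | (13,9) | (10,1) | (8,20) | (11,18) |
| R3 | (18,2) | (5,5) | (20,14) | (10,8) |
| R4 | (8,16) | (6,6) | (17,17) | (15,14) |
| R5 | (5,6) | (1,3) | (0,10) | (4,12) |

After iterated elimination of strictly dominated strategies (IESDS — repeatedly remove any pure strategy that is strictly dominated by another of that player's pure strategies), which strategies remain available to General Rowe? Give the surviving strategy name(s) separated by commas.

R3

Row R1 is eliminated: R2 beats it against every remaining column (I: 13>9, II: 10>2, III: 8>2, IV: 11>6).
Row R5 is eliminated: R2 beats it against every remaining column (I: 13>5, II: 10>1, III: 8>0, IV: 11>4).
General Cole's strategy I is strictly dominated by III (R2: 20>9, R3: 14>2, R4: 17>16) and is removed.
General Cole's strategy II is strictly dominated by III (R2: 20>1, R3: 14>5, R4: 17>6) and is removed.
For General Rowe, R4 strictly dominates R2 on the remaining columns (III: 17>8, IV: 15>11); eliminate R2.
General Cole's strategy IV is strictly dominated by III (R3: 14>8, R4: 17>14) and is removed.
For General Rowe, R3 strictly dominates R4 on the remaining columns (III: 20>17); eliminate R4.
Among the remaining strategies, none is strictly dominated by another pure strategy of the same player, so the elimination stops.
Surviving strategies — General Rowe: {R3}; General Cole: {III}.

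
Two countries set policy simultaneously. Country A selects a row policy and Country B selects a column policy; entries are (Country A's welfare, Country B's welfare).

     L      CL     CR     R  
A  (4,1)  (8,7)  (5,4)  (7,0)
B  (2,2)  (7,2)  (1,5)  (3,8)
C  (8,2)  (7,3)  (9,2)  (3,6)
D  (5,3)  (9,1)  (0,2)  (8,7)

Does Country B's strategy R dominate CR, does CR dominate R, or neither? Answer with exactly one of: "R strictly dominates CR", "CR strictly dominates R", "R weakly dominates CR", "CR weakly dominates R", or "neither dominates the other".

Compare R to CR across every action of Country A: A: 0<4, B: 8>5, C: 6>2, D: 7>2.
R does better at B, C, D but worse at A; neither strategy dominates the other.

neither dominates the other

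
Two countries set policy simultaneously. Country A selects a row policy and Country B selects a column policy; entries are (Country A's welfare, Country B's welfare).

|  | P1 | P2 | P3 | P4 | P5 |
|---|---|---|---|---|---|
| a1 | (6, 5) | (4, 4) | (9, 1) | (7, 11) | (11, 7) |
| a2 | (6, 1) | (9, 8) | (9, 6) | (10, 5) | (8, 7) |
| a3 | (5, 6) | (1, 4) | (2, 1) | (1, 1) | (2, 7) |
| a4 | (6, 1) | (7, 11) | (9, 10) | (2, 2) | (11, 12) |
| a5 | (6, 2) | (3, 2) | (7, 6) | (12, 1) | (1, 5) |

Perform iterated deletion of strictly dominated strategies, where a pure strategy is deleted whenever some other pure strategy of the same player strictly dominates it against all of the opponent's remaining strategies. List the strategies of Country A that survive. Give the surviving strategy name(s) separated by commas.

a1, a2, a4, a5

Row a3 is eliminated: a1 beats it against every remaining column (P1: 6>5, P2: 4>1, P3: 9>2, P4: 7>1, P5: 11>2).
Column P1 is eliminated: P5 beats it against every remaining row (a1: 7>5, a2: 7>1, a4: 12>1, a5: 5>2).
Among the remaining strategies, none is strictly dominated by another pure strategy of the same player, so the elimination stops.
Surviving strategies — Country A: {a1, a2, a4, a5}; Country B: {P2, P3, P4, P5}.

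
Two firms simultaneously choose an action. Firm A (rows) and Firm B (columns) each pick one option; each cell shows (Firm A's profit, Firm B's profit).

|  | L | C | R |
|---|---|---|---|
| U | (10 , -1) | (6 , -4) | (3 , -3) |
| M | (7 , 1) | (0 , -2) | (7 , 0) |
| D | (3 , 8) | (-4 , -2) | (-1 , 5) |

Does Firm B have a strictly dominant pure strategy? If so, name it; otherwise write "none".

L vs C: U: -1>-4, M: 1>-2, D: 8>-2.
L vs R: U: -1>-3, M: 1>0, D: 8>5.
L strictly beats every other strategy against every opponent action, so it is strictly dominant.

L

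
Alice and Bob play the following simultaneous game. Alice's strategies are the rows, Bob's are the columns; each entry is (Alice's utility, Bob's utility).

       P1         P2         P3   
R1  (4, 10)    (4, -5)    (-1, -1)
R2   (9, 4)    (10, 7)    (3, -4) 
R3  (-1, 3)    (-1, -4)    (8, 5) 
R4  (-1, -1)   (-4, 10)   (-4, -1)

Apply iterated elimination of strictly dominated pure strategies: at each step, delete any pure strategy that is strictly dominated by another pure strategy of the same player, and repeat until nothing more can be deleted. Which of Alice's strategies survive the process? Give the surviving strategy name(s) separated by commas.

Row R1 is eliminated: R2 beats it against every remaining column (P1: 9>4, P2: 10>4, P3: 3>-1).
Row R4 is eliminated: R2 beats it against every remaining column (P1: 9>-1, P2: 10>-4, P3: 3>-4).
Among the remaining strategies, none is strictly dominated by another pure strategy of the same player, so the elimination stops.
Surviving strategies — Alice: {R2, R3}; Bob: {P1, P2, P3}.

R2, R3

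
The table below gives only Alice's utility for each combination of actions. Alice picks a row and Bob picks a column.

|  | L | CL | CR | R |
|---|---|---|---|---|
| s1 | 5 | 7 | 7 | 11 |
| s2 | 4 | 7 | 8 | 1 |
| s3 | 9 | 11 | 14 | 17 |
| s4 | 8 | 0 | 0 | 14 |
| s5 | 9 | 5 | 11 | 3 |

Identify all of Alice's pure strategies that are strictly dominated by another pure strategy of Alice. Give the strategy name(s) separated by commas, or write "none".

s1, s2, s4

s1 is strictly dominated by s3 (L: 9>5, CL: 11>7, CR: 14>7, R: 17>11).
s2: dominated, since s3 does at least as well everywhere (L: 9>4, CL: 11>7, CR: 14>8, R: 17>1).
s3: no other strategy beats it everywhere (s1 at L (9>5); s2 at L (9>4); s4 at L (9>8); s5 at L (9=9)).
s3 strictly dominates s4 — L: 9>8, CL: 11>0, CR: 14>0, R: 17>14.
Nothing dominates s5: s1 at L (9>5); s2 at L (9>4); s3 at L (9=9); s4 at L (9>8).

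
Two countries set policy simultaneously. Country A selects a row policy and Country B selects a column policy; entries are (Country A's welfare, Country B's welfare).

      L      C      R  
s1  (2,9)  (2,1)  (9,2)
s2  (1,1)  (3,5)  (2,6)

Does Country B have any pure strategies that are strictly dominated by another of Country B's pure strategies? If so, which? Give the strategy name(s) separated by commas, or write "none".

L: no other strategy beats it everywhere (C at s1 (9>1); R at s1 (9>2)).
R strictly dominates C — s1: 2>1, s2: 6>5.
R: no other strategy beats it everywhere (L at s2 (6>1); C at s1 (2>1)).

C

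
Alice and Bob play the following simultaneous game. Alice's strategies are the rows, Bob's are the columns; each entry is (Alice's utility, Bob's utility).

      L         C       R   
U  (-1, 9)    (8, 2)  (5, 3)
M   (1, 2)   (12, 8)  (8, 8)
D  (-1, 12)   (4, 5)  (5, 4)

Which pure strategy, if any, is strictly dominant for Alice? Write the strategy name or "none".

M vs U: L: 1>-1, C: 12>8, R: 8>5.
M vs D: L: 1>-1, C: 12>4, R: 8>5.
M strictly beats every other strategy against every opponent action, so it is strictly dominant.

M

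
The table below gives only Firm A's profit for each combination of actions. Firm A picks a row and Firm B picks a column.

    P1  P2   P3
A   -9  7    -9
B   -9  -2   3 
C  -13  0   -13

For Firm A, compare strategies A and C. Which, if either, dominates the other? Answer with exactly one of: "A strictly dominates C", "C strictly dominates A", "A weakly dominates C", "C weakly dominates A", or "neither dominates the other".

Compare A to C across each choice by Firm B: P1: -9>-13, P2: 7>0, P3: -9>-13.
A gives a strictly higher payoff against each choice by Firm B, so A strictly dominates C.

A strictly dominates C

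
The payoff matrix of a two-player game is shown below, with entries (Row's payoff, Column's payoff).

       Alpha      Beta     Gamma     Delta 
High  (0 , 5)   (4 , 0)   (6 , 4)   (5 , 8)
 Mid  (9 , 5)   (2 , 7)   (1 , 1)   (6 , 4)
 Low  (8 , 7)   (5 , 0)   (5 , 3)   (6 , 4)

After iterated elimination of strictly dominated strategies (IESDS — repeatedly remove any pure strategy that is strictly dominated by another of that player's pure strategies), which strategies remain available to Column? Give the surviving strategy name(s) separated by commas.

Column's strategy Gamma is strictly dominated by Alpha (High: 5>4, Mid: 5>1, Low: 7>3) and is removed.
Row High is eliminated: Low beats it against every remaining column (Alpha: 8>0, Beta: 5>4, Delta: 6>5).
Column Delta is eliminated: Alpha beats it against every remaining row (Mid: 5>4, Low: 7>4).
Among the remaining strategies, none is strictly dominated by another pure strategy of the same player, so the elimination stops.
Surviving strategies — Row: {Mid, Low}; Column: {Alpha, Beta}.

Alpha, Beta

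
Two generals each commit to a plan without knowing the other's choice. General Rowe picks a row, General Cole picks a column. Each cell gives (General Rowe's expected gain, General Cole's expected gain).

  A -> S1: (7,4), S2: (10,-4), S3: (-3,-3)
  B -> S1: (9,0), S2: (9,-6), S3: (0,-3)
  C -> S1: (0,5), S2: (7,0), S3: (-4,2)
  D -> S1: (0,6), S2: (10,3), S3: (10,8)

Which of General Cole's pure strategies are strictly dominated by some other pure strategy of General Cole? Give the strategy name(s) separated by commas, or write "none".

S2

S1: no other strategy beats it everywhere (S2 at A (4>-4); S3 at A (4>-3)).
S2 is strictly dominated by S1 (A: 4>-4, B: 0>-6, C: 5>0, D: 6>3).
Nothing dominates S3: S1 at D (8>6); S2 at A (-3>-4).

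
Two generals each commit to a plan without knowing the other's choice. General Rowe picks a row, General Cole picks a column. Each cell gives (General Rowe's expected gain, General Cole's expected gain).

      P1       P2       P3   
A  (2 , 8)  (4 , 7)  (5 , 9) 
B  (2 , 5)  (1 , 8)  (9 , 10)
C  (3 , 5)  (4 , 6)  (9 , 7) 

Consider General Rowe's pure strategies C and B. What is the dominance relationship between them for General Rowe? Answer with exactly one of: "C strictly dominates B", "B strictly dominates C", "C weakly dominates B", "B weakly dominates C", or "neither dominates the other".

Compare C to B across every action of General Cole: P1: 3>2, P2: 4>1, P3: 9=9.
C is at least as good everywhere and strictly better somewhere (tied only at P3), so C weakly but not strictly dominates B.

C weakly dominates B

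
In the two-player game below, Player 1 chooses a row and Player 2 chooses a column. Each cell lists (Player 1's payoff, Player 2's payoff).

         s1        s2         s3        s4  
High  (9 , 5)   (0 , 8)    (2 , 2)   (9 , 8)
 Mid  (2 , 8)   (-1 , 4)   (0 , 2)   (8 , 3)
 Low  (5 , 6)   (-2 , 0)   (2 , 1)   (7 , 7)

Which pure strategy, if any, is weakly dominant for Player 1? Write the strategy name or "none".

High

High vs Mid: s1: 9>2, s2: 0>-1, s3: 2>0, s4: 9>8.
High vs Low: s1: 9>5, s2: 0>-2, s3: 2=2, s4: 9>7.
High is at least as good as every other strategy against every opponent action, so it is weakly dominant.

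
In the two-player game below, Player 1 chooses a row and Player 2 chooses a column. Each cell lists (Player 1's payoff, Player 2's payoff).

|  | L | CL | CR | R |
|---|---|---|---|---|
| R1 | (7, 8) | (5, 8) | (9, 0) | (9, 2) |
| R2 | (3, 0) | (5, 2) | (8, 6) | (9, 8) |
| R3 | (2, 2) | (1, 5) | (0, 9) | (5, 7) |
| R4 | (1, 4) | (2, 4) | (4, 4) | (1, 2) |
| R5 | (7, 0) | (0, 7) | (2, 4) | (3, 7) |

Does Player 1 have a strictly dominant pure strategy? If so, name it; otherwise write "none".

none

R1 fails to dominate R2 at CL (5=5).
R2 fails to dominate R1 at L (3<7).
R3 fails to dominate R1 at L (2<7).
R4 fails to dominate R1 at L (1<7).
R5 fails to dominate R1 at L (7=7).
No single strategy dominates all the others.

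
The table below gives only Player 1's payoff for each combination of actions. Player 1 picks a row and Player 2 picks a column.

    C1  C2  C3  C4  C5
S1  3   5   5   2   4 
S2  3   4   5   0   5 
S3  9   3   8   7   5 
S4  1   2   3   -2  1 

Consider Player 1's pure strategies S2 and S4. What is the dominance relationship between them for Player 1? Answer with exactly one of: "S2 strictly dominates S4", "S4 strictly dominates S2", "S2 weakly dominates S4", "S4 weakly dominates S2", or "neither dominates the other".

S2's payoffs vs S4's, by Player 2's action — C1: 3>1, C2: 4>2, C3: 5>3, C4: 0>-2, C5: 5>1.
S2 gives a strictly higher payoff against each choice by Player 2, so S2 strictly dominates S4.

S2 strictly dominates S4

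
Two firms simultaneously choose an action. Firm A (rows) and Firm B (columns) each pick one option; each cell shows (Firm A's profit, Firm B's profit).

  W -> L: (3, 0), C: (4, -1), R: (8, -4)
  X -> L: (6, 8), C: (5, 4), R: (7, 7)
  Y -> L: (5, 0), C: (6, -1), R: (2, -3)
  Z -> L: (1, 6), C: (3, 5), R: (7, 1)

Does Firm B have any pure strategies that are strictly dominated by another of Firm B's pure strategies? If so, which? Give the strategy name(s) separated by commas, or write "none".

L is not dominated — it holds its own against C at W (0>-1); R at W (0>-4).
C is strictly dominated by L (W: 0>-1, X: 8>4, Y: 0>-1, Z: 6>5).
L strictly dominates R — W: 0>-4, X: 8>7, Y: 0>-3, Z: 6>1.

C, R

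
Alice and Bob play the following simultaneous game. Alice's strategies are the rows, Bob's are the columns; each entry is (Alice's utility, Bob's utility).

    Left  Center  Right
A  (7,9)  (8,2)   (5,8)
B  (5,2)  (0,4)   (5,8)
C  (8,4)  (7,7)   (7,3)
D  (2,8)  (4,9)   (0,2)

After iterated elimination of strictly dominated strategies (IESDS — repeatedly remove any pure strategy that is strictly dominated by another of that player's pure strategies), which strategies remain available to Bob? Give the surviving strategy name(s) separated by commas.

For Alice, C strictly dominates B on the remaining columns (Left: 8>5, Center: 7>0, Right: 7>5); eliminate B.
For Alice, A strictly dominates D on the remaining columns (Left: 7>2, Center: 8>4, Right: 5>0); eliminate D.
Column Right is eliminated: Left beats it against every remaining row (A: 9>8, C: 4>3).
Among the remaining strategies, none is strictly dominated by another pure strategy of the same player, so the elimination stops.
Surviving strategies — Alice: {A, C}; Bob: {Left, Center}.

Left, Center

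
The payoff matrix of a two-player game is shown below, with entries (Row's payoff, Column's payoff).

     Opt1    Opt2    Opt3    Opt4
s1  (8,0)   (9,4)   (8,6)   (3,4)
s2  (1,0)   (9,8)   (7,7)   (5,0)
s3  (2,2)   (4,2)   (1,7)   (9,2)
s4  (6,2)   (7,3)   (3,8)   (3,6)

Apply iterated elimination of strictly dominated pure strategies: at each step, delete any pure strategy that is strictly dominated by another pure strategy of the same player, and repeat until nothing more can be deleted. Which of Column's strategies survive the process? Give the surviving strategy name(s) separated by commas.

Opt2, Opt3

Column's strategy Opt1 is strictly dominated by Opt3 (s1: 6>0, s2: 7>0, s3: 7>2, s4: 8>2) and is removed.
For Row, s2 strictly dominates s4 on the remaining columns (Opt2: 9>7, Opt3: 7>3, Opt4: 5>3); eliminate s4.
For Column, Opt3 strictly dominates Opt4 on the remaining rows (s1: 6>4, s2: 7>0, s3: 7>2); eliminate Opt4.
For Row, s1 strictly dominates s3 on the remaining columns (Opt2: 9>4, Opt3: 8>1); eliminate s3.
Among the remaining strategies, none is strictly dominated by another pure strategy of the same player, so the elimination stops.
Surviving strategies — Row: {s1, s2}; Column: {Opt2, Opt3}.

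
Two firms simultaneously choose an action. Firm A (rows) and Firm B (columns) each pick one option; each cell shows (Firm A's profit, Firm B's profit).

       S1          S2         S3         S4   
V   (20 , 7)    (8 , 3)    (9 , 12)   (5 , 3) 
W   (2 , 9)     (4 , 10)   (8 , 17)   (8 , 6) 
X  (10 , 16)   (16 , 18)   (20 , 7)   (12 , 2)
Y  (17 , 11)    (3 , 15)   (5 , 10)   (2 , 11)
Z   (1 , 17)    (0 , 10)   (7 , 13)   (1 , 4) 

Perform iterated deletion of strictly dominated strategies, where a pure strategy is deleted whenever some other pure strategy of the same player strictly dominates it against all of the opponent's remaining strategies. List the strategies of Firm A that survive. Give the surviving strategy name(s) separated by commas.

V, X

Firm A's strategy W is strictly dominated by X (S1: 10>2, S2: 16>4, S3: 20>8, S4: 12>8) and is removed.
For Firm A, V strictly dominates Y on the remaining columns (S1: 20>17, S2: 8>3, S3: 9>5, S4: 5>2); eliminate Y.
Firm A's strategy Z is strictly dominated by V (S1: 20>1, S2: 8>0, S3: 9>7, S4: 5>1) and is removed.
Column S4 is eliminated: S1 beats it against every remaining row (V: 7>3, X: 16>2).
Among the remaining strategies, none is strictly dominated by another pure strategy of the same player, so the elimination stops.
Surviving strategies — Firm A: {V, X}; Firm B: {S1, S2, S3}.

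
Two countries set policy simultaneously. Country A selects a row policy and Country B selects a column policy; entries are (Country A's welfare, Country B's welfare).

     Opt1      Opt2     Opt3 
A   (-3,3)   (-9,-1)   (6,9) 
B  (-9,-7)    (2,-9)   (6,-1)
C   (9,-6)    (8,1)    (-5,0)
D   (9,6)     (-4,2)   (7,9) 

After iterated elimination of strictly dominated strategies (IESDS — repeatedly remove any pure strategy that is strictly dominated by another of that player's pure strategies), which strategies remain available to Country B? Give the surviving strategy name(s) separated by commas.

Opt2, Opt3

Country A's strategy A is strictly dominated by D (Opt1: 9>-3, Opt2: -4>-9, Opt3: 7>6) and is removed.
Column Opt1 is eliminated: Opt3 beats it against every remaining row (B: -1>-7, C: 0>-6, D: 9>6).
Among the remaining strategies, none is strictly dominated by another pure strategy of the same player, so the elimination stops.
Surviving strategies — Country A: {B, C, D}; Country B: {Opt2, Opt3}.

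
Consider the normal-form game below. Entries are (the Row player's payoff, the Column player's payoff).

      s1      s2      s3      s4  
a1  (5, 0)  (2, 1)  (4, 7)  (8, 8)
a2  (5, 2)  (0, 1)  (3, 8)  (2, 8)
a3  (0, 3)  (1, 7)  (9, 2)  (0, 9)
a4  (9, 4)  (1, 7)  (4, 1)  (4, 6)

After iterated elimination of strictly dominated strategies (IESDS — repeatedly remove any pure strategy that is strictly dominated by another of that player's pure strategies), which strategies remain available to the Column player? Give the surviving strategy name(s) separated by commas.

s4

The Row player's strategy a2 is strictly dominated by a4 (s1: 9>5, s2: 1>0, s3: 4>3, s4: 4>2) and is removed.
The Column player's strategy s1 is strictly dominated by s2 (a1: 1>0, a3: 7>3, a4: 7>4) and is removed.
Column s3 is eliminated: s4 beats it against every remaining row (a1: 8>7, a3: 9>2, a4: 6>1).
For the Row player, a1 strictly dominates a3 on the remaining columns (s2: 2>1, s4: 8>0); eliminate a3.
Row a4 is eliminated: a1 beats it against every remaining column (s2: 2>1, s4: 8>4).
The Column player's strategy s2 is strictly dominated by s4 (a1: 8>1) and is removed.
Among the remaining strategies, none is strictly dominated by another pure strategy of the same player, so the elimination stops.
Surviving strategies — the Row player: {a1}; the Column player: {s4}.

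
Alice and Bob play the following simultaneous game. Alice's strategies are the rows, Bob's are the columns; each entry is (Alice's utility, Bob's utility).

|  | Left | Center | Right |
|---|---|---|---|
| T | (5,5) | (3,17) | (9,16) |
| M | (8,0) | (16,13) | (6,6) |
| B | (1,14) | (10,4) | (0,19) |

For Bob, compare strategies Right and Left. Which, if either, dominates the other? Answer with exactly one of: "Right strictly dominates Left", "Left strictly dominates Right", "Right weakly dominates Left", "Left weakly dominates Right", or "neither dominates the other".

Right's payoffs vs Left's, by Alice's action — T: 16>5, M: 6>0, B: 19>14.
Right gives a strictly higher payoff against every action of Alice, so Right strictly dominates Left.

Right strictly dominates Left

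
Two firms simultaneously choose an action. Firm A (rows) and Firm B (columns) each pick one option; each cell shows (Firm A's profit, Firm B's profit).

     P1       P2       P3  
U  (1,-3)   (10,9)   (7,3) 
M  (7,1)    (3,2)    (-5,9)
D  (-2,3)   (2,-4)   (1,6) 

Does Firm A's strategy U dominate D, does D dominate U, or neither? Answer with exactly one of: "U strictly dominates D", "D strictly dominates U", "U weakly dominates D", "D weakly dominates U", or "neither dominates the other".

Compare U to D across each choice by Firm B: P1: 1>-2, P2: 10>2, P3: 7>1.
Every comparison favours U, so U strictly dominates D.

U strictly dominates D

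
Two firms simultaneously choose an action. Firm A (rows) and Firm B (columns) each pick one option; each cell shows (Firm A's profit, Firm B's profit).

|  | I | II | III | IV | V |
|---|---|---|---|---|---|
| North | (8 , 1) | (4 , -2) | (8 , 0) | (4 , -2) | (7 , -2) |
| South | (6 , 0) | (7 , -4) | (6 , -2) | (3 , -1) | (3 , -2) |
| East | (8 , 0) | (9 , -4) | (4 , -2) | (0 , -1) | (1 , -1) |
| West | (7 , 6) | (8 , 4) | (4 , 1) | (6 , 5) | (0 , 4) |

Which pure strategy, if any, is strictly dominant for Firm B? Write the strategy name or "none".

I vs II: North: 1>-2, South: 0>-4, East: 0>-4, West: 6>4.
I vs III: North: 1>0, South: 0>-2, East: 0>-2, West: 6>1.
I vs IV: North: 1>-2, South: 0>-1, East: 0>-1, West: 6>5.
I vs V: North: 1>-2, South: 0>-2, East: 0>-1, West: 6>4.
I strictly beats every other strategy against every opponent action, so it is strictly dominant.

I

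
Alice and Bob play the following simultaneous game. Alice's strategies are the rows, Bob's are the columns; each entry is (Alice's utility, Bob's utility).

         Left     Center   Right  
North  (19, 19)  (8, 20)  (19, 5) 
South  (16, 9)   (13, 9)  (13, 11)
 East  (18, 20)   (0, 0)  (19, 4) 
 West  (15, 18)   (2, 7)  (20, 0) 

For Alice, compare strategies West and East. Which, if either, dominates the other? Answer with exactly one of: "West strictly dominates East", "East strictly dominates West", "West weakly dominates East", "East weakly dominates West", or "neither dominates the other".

neither dominates the other

Compare West to East across each opponent action: Left: 15<18, Center: 2>0, Right: 20>19.
West does better at Center, Right but worse at Left; neither strategy dominates the other.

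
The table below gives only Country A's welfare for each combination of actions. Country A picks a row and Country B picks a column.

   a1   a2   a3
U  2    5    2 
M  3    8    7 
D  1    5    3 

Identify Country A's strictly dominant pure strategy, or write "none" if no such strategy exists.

M vs U: a1: 3>2, a2: 8>5, a3: 7>2.
M vs D: a1: 3>1, a2: 8>5, a3: 7>3.
M strictly beats every other strategy against every opponent action, so it is strictly dominant.

M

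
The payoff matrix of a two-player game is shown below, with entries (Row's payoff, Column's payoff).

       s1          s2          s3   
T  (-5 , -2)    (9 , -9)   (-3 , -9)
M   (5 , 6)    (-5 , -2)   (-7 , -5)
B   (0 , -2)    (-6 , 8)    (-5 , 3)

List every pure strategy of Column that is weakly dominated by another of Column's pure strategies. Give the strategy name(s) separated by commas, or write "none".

s3

Nothing dominates s1: s2 at T (-2>-9); s3 at T (-2>-9).
s2: no other strategy beats it everywhere (s1 at B (8>-2); s3 at M (-2>-5)).
s3: dominated, since s2 does at least as well everywhere (T: -9=-9, M: -2>-5, B: 8>3).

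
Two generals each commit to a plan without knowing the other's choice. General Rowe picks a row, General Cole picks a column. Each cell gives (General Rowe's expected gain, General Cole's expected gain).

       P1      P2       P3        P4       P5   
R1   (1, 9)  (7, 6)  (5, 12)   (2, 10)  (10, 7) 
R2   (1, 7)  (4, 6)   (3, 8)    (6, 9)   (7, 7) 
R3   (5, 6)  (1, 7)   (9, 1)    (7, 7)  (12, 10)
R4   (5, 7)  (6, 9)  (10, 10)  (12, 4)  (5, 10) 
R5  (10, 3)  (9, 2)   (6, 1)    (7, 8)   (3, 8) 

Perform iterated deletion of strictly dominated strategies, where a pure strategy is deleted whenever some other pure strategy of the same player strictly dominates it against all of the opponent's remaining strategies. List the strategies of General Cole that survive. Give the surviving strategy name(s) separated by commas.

Column P2 is eliminated: P5 beats it against every remaining row (R1: 7>6, R2: 7>6, R3: 10>7, R4: 10>9, R5: 8>2).
General Rowe's strategy R1 is strictly dominated by R3 (P1: 5>1, P3: 9>5, P4: 7>2, P5: 12>10) and is removed.
For General Rowe, R3 strictly dominates R2 on the remaining columns (P1: 5>1, P3: 9>3, P4: 7>6, P5: 12>7); eliminate R2.
For General Cole, P5 strictly dominates P1 on the remaining rows (R3: 10>6, R4: 10>7, R5: 8>3); eliminate P1.
General Rowe's strategy R5 is strictly dominated by R4 (P3: 10>6, P4: 12>7, P5: 5>3) and is removed.
For General Cole, P5 strictly dominates P4 on the remaining rows (R3: 10>7, R4: 10>4); eliminate P4.
Among the remaining strategies, none is strictly dominated by another pure strategy of the same player, so the elimination stops.
Surviving strategies — General Rowe: {R3, R4}; General Cole: {P3, P5}.

P3, P5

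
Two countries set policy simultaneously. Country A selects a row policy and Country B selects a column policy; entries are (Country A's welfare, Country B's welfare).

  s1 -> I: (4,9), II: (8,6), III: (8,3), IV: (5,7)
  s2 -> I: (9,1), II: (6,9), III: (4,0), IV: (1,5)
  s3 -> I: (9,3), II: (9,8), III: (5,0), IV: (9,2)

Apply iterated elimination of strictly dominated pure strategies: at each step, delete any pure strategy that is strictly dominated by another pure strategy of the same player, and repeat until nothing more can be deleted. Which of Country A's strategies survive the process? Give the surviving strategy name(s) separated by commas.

s3

For Country B, I strictly dominates III on the remaining rows (s1: 9>3, s2: 1>0, s3: 3>0); eliminate III.
Country A's strategy s1 is strictly dominated by s3 (I: 9>4, II: 9>8, IV: 9>5) and is removed.
For Country B, II strictly dominates I on the remaining rows (s2: 9>1, s3: 8>3); eliminate I.
For Country A, s3 strictly dominates s2 on the remaining columns (II: 9>6, IV: 9>1); eliminate s2.
Country B's strategy IV is strictly dominated by II (s3: 8>2) and is removed.
Among the remaining strategies, none is strictly dominated by another pure strategy of the same player, so the elimination stops.
Surviving strategies — Country A: {s3}; Country B: {II}.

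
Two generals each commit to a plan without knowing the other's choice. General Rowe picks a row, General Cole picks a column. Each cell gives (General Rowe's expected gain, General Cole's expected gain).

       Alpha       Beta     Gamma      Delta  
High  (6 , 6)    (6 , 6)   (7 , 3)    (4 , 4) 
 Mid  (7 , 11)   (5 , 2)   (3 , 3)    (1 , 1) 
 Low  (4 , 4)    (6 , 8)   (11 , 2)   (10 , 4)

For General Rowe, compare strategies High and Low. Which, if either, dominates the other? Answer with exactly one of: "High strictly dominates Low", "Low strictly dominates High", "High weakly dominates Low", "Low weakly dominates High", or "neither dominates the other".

High's payoffs vs Low's, by General Cole's action — Alpha: 6>4, Beta: 6=6, Gamma: 7<11, Delta: 4<10.
High does better at Alpha but worse at Gamma, Delta; neither strategy dominates the other.

neither dominates the other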